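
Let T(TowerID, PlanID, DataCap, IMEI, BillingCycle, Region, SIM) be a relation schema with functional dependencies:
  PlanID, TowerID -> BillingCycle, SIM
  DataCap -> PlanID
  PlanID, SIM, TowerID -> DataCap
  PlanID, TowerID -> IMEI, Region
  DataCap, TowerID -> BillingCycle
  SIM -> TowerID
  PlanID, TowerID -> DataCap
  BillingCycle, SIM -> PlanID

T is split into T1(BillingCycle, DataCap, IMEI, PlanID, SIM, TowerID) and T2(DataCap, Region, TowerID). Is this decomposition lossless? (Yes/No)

Common attributes: {DataCap, TowerID}; their closure is {BillingCycle, DataCap, IMEI, PlanID, Region, SIM, TowerID}.
T1 is contained in that closure, so T1 ∩ T2 -> T1 holds and the join is lossless.

Yes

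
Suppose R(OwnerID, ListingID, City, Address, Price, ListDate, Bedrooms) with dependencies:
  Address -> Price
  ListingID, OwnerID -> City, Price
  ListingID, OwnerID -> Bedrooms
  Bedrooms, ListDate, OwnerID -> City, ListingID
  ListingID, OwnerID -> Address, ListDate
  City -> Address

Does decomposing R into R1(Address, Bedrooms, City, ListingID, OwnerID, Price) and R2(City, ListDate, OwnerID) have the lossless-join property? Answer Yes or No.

R1 ∩ R2 = {City, OwnerID}; its closure under F is {Address, City, OwnerID, Price}.
Neither R1 nor R2 is contained in that closure, so the decomposition is lossy.

No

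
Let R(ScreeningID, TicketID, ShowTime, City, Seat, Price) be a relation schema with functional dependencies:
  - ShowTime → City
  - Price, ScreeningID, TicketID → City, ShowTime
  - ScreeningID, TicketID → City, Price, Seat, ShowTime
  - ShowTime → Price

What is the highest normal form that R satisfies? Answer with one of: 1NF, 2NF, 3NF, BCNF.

Candidate key: {ScreeningID, TicketID}. Prime attributes: {ScreeningID, TicketID}.
ShowTime → City: {ShowTime}⁺ = {City, Price, ShowTime}, which is not all of the attributes, so the left side is not a superkey — BCNF is violated.
ShowTime → City determines the non-prime attribute {City} from a non-superkey — 3NF is violated.
No non-prime attribute depends on a proper subset of any candidate key, so 2NF holds.

2NF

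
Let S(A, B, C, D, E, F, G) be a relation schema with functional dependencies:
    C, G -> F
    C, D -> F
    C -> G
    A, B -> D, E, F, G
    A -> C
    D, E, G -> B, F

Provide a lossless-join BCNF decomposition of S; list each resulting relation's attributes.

Candidate keys of the original relation: {A, B}, {A, D, E}.
Within {A, B, C, D, E, F, G}: {C, G}⁺ ∩ {A, B, C, D, E, F, G} = {C, F, G}, not the whole set, so C, G -> F violates BCNF; decompose into {C, F, G} and {A, B, C, D, E, G}.
{C, F, G} has no BCNF violation.
Within {A, B, C, D, E, G}: {C, D}⁺ ∩ {A, B, C, D, E, G} = {C, D, G}, not the whole set, so C, D -> G violates BCNF; decompose into {C, D, G} and {A, B, C, D, E}.
Within {C, D, G}: {C}⁺ ∩ {C, D, G} = {C, G}, not the whole set, so C -> G violates BCNF; decompose into {C, G} and {C, D}.
{C, G} has no BCNF violation.
{C, D} has no BCNF violation.
Within {A, B, C, D, E}: {A}⁺ ∩ {A, B, C, D, E} = {A, C}, not the whole set, so A -> C violates BCNF; decompose into {A, C} and {A, B, D, E}.
{A, C} has no BCNF violation.
{A, B, D, E} has no BCNF violation.

{A, B, D, E}; {A, C}; {C, D}; {C, F, G}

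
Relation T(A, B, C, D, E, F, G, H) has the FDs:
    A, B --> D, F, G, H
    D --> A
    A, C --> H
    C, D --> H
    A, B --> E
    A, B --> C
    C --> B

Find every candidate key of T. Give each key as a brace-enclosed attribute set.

{A, B}, {A, C}, {B, D}, {C, D}

{A, B}⁺ = {A, B, C, D, E, F, G, H}, which is every attribute, so {A, B} is a candidate key.
{A, C}⁺ = {A, B, C, D, E, F, G, H}, which is every attribute, so {A, C} is a candidate key.
{B, D}⁺ = {A, B, C, D, E, F, G, H}, which is every attribute, so {B, D} is a candidate key.
{C, D}⁺ = {A, B, C, D, E, F, G, H}, which is every attribute, so {C, D} is a candidate key.
No proper subset of any of these is a key, and no other minimal superkey exists.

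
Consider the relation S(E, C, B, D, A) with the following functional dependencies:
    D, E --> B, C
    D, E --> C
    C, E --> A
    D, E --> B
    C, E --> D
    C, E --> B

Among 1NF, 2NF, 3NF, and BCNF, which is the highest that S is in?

Candidate keys: {C, E}, {D, E}. Prime attributes: {C, D, E}.
The left-hand side of every FD is a superkey, so BCNF is satisfied.

BCNF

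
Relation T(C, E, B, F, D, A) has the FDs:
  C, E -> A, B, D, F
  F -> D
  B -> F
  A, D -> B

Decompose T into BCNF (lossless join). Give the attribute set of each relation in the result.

Candidate key of the original relation: {C, E}.
{A, B, C, D, E, F}: {F} determines {D, F} here but is not a superkey — split on F -> D, giving {D, F} and {A, B, C, E, F}.
{D, F} is in BCNF.
{A, B, C, E, F}: {B} determines {B, F} here but is not a superkey — split on B -> F, giving {B, F} and {A, B, C, E}.
{B, F} is in BCNF.
{A, B, C, E} is in BCNF.

{A, B, C, E}; {B, F}; {D, F}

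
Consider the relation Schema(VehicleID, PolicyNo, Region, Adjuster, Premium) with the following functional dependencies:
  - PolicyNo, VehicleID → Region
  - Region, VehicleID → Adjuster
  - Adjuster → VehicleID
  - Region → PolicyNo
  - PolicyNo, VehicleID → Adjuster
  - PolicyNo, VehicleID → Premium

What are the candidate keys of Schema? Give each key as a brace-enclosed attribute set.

{Adjuster, PolicyNo}, {Adjuster, Region}, {PolicyNo, VehicleID}, {Region, VehicleID}

{Adjuster, PolicyNo}⁺ = {Adjuster, PolicyNo, Premium, Region, VehicleID} — all of the relation — so {Adjuster, PolicyNo} is a candidate key.
{Adjuster, Region}⁺ = {Adjuster, PolicyNo, Premium, Region, VehicleID} — all of the relation — so {Adjuster, Region} is a candidate key.
{PolicyNo, VehicleID}⁺ = {Adjuster, PolicyNo, Premium, Region, VehicleID} — all of the relation — so {PolicyNo, VehicleID} is a candidate key.
{Region, VehicleID}⁺ = {Adjuster, PolicyNo, Premium, Region, VehicleID} — all of the relation — so {Region, VehicleID} is a candidate key.
These are minimal and exhaustive — every other superkey contains one of them.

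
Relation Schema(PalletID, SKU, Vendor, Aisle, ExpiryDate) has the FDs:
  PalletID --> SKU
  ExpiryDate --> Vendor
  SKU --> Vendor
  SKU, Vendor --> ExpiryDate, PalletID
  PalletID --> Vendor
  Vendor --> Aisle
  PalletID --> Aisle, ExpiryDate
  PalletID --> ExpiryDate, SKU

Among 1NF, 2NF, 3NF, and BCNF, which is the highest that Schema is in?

Candidate keys: {PalletID}, {SKU}. Prime attributes: {PalletID, SKU}.
ExpiryDate --> Vendor breaks BCNF: {ExpiryDate}⁺ = {Aisle, ExpiryDate, Vendor}, so {ExpiryDate} is not a superkey.
ExpiryDate --> Vendor has non-prime {Vendor} on the right and a non-superkey on the left, so 3NF fails.
All keys have size 1, which rules out partial dependencies — 2NF is satisfied.

2NF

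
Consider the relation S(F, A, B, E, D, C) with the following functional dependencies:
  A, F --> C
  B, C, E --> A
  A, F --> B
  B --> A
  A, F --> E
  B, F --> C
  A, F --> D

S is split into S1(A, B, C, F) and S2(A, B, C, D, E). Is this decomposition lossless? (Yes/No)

Common attributes: {A, B, C}; their closure is {A, B, C}.
Neither S1 nor S2 is contained in that closure, so the decomposition is lossy.

No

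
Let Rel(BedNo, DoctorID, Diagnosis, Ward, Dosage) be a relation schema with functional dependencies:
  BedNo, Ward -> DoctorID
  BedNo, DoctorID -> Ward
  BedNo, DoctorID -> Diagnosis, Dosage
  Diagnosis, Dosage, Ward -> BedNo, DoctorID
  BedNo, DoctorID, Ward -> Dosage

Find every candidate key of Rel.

{BedNo, DoctorID}, {BedNo, Ward}, {Diagnosis, Dosage, Ward}

{BedNo, DoctorID}⁺ = {BedNo, Diagnosis, DoctorID, Dosage, Ward}, which is every attribute, so {BedNo, DoctorID} is a candidate key.
{BedNo, Ward}⁺ = {BedNo, Diagnosis, DoctorID, Dosage, Ward}, which is every attribute, so {BedNo, Ward} is a candidate key.
{Diagnosis, Dosage, Ward}⁺ = {BedNo, Diagnosis, DoctorID, Dosage, Ward}, which is every attribute, so {Diagnosis, Dosage, Ward} is a candidate key.
These are minimal and exhaustive — every other superkey contains one of them.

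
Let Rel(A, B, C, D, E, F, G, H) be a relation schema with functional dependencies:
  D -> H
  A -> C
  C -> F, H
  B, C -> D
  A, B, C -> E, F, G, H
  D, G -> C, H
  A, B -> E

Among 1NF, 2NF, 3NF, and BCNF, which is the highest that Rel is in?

Candidate key: {A, B}. Prime attributes: {A, B}.
For D -> H we have {D}⁺ = {D, H}; {D} is not a superkey, so BCNF fails.
D -> H has non-prime {H} on the right and a non-superkey on the left, so 3NF fails.
The proper key subset {A} of {A, B} determines non-prime {C, F, H}, so the relation is not even in 2NF.

1NF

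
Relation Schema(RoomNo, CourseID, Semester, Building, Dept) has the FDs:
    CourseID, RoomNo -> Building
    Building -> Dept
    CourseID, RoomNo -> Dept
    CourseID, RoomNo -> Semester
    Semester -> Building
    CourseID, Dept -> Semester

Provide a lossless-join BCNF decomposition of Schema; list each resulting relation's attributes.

Candidate key of the original relation: {CourseID, RoomNo}.
Within {Building, CourseID, Dept, RoomNo, Semester}: {Building}⁺ ∩ {Building, CourseID, Dept, RoomNo, Semester} = {Building, Dept}, not the whole set, so Building -> Dept violates BCNF; decompose into {Building, Dept} and {Building, CourseID, RoomNo, Semester}.
{Building, Dept} has no BCNF violation.
Within {Building, CourseID, RoomNo, Semester}: {Semester}⁺ ∩ {Building, CourseID, RoomNo, Semester} = {Building, Semester}, not the whole set, so Semester -> Building violates BCNF; decompose into {Building, Semester} and {CourseID, RoomNo, Semester}.
{Building, Semester} has no BCNF violation.
{CourseID, RoomNo, Semester} has no BCNF violation.

{Building, Dept}; {Building, Semester}; {CourseID, RoomNo, Semester}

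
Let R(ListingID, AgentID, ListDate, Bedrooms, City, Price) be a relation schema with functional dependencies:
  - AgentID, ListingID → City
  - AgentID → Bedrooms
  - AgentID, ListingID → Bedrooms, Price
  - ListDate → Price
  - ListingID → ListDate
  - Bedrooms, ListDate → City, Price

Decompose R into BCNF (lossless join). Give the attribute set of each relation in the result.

{AgentID, Bedrooms}; {AgentID, City, ListingID}; {ListDate, ListingID}; {ListDate, Price}

Candidate key of the original relation: {AgentID, ListingID}.
Within {AgentID, Bedrooms, City, ListDate, ListingID, Price}: {AgentID}⁺ ∩ {AgentID, Bedrooms, City, ListDate, ListingID, Price} = {AgentID, Bedrooms}, not the whole set, so AgentID → Bedrooms violates BCNF; decompose into {AgentID, Bedrooms} and {AgentID, City, ListDate, ListingID, Price}.
{AgentID, Bedrooms}: every determinant is a superkey — BCNF.
Within {AgentID, City, ListDate, ListingID, Price}: {ListDate}⁺ ∩ {AgentID, City, ListDate, ListingID, Price} = {ListDate, Price}, not the whole set, so ListDate → Price violates BCNF; decompose into {ListDate, Price} and {AgentID, City, ListDate, ListingID}.
{ListDate, Price}: every determinant is a superkey — BCNF.
Within {AgentID, City, ListDate, ListingID}: {ListingID}⁺ ∩ {AgentID, City, ListDate, ListingID} = {ListDate, ListingID}, not the whole set, so ListingID → ListDate violates BCNF; decompose into {ListDate, ListingID} and {AgentID, City, ListingID}.
{ListDate, ListingID}: every determinant is a superkey — BCNF.
{AgentID, City, ListingID}: every determinant is a superkey — BCNF.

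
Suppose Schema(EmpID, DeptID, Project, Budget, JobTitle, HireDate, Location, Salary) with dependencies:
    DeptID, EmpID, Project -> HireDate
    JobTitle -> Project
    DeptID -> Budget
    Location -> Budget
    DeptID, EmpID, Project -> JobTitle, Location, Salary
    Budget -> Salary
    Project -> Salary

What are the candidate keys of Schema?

No FD produces {DeptID, EmpID}, so they must be in every candidate key.
{DeptID, EmpID, JobTitle}⁺ = {Budget, DeptID, EmpID, HireDate, JobTitle, Location, Project, Salary} — all of the relation — so {DeptID, EmpID, JobTitle} is a candidate key.
{DeptID, EmpID, Project}⁺ = {Budget, DeptID, EmpID, HireDate, JobTitle, Location, Project, Salary} — all of the relation — so {DeptID, EmpID, Project} is a candidate key.
These are minimal and exhaustive — every other superkey contains one of them.

{DeptID, EmpID, JobTitle}, {DeptID, EmpID, Project}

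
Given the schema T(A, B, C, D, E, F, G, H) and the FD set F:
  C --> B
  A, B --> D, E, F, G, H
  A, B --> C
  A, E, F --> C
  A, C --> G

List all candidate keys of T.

No FD produces {A}, so it must be in every candidate key.
Closure of {A, B} is {A, B, C, D, E, F, G, H}, the whole schema; {A, B} is a candidate key.
Closure of {A, C} is {A, B, C, D, E, F, G, H}, the whole schema; {A, C} is a candidate key.
Closure of {A, E, F} is {A, B, C, D, E, F, G, H}, the whole schema; {A, E, F} is a candidate key.
Any other superkey properly contains one of these, so there are no further candidate keys.

{A, B}, {A, C}, {A, E, F}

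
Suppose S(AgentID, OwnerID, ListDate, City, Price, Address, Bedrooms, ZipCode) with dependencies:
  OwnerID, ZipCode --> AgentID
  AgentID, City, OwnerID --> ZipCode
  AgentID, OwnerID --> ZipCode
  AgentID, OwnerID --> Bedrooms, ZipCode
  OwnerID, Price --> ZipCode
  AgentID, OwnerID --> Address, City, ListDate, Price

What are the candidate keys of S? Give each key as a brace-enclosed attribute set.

{AgentID, OwnerID}, {OwnerID, Price}, {OwnerID, ZipCode}

No FD produces {OwnerID}, so it must be in every candidate key.
{AgentID, OwnerID}⁺ = {Address, AgentID, Bedrooms, City, ListDate, OwnerID, Price, ZipCode} — all of the relation — so {AgentID, OwnerID} is a candidate key.
{OwnerID, Price}⁺ = {Address, AgentID, Bedrooms, City, ListDate, OwnerID, Price, ZipCode} — all of the relation — so {OwnerID, Price} is a candidate key.
{OwnerID, ZipCode}⁺ = {Address, AgentID, Bedrooms, City, ListDate, OwnerID, Price, ZipCode} — all of the relation — so {OwnerID, ZipCode} is a candidate key.
Any other superkey properly contains one of these, so there are no further candidate keys.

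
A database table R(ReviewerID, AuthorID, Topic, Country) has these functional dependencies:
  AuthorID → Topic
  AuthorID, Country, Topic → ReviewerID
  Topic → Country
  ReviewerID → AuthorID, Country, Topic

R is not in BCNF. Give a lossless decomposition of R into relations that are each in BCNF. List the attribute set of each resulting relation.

{AuthorID, ReviewerID, Topic}; {Country, Topic}

Candidate keys of the original relation: {AuthorID}, {ReviewerID}.
{AuthorID, Country, ReviewerID, Topic}: {Topic} determines {Country, Topic} here but is not a superkey — split on Topic → Country, giving {Country, Topic} and {AuthorID, ReviewerID, Topic}.
{Country, Topic} is in BCNF.
{AuthorID, ReviewerID, Topic} is in BCNF.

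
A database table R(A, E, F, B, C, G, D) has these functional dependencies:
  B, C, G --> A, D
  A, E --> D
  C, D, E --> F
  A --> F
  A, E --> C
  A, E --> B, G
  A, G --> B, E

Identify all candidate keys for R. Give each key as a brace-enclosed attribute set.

{A, E}, {A, G}, {B, C, G}

{A, E}⁺ = {A, B, C, D, E, F, G}, which is every attribute, so {A, E} is a candidate key.
{A, G}⁺ = {A, B, C, D, E, F, G}, which is every attribute, so {A, G} is a candidate key.
{B, C, G}⁺ = {A, B, C, D, E, F, G}, which is every attribute, so {B, C, G} is a candidate key.
Any other superkey properly contains one of these, so there are no further candidate keys.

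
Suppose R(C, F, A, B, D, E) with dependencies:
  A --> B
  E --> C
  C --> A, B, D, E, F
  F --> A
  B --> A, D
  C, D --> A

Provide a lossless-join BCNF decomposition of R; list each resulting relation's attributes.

{A, B, D}; {A, F}; {C, E, F}

Candidate keys of the original relation: {C}, {E}.
{A, B, C, D, E, F}: {A} determines {A, B, D} here but is not a superkey — split on A --> B, D, giving {A, B, D} and {A, C, E, F}.
{A, B, D} is in BCNF.
{A, C, E, F}: {F} determines {A, F} here but is not a superkey — split on F --> A, giving {A, F} and {C, E, F}.
{A, F} is in BCNF.
{C, E, F} is in BCNF.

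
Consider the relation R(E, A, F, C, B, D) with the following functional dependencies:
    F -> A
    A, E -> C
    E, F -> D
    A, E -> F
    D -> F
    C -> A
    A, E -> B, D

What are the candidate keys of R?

Attributes never on any right-hand side: {E} — every candidate key must contain it.
Closure of {A, E} is {A, B, C, D, E, F}, the whole schema; {A, E} is a candidate key.
Closure of {C, E} is {A, B, C, D, E, F}, the whole schema; {C, E} is a candidate key.
Closure of {D, E} is {A, B, C, D, E, F}, the whole schema; {D, E} is a candidate key.
Closure of {E, F} is {A, B, C, D, E, F}, the whole schema; {E, F} is a candidate key.
No proper subset of any of these is a key, and no other minimal superkey exists.

{A, E}, {C, E}, {D, E}, {E, F}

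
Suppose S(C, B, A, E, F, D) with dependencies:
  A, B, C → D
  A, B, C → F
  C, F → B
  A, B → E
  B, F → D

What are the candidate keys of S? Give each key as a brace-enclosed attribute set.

{A, B, C}, {A, C, F}

No FD produces {A, C}, so they must be in every candidate key.
{A, B, C} is a candidate key since {A, B, C}⁺ = {A, B, C, D, E, F} covers every attribute.
{A, C, F} is a candidate key since {A, C, F}⁺ = {A, B, C, D, E, F} covers every attribute.
No proper subset of any of these is a key, and no other minimal superkey exists.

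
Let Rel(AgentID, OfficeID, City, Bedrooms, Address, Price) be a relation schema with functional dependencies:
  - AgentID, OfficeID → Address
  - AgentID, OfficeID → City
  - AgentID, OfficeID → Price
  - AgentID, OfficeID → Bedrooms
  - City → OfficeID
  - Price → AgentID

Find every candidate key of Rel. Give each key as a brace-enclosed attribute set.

{AgentID, City} is a candidate key since {AgentID, City}⁺ = {Address, AgentID, Bedrooms, City, OfficeID, Price} covers every attribute.
{AgentID, OfficeID} is a candidate key since {AgentID, OfficeID}⁺ = {Address, AgentID, Bedrooms, City, OfficeID, Price} covers every attribute.
{City, Price} is a candidate key since {City, Price}⁺ = {Address, AgentID, Bedrooms, City, OfficeID, Price} covers every attribute.
{OfficeID, Price} is a candidate key since {OfficeID, Price}⁺ = {Address, AgentID, Bedrooms, City, OfficeID, Price} covers every attribute.
These are minimal and exhaustive — every other superkey contains one of them.

{AgentID, City}, {AgentID, OfficeID}, {City, Price}, {OfficeID, Price}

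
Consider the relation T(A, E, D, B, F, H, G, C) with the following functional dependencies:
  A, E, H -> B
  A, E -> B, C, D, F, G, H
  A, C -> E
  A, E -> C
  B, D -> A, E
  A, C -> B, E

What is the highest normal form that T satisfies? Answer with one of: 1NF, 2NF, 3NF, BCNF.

Candidate keys: {A, C}, {A, E}, {B, D}. Prime attributes: {A, B, C, D, E}.
Each dependency's left side is a superkey — BCNF holds.

BCNF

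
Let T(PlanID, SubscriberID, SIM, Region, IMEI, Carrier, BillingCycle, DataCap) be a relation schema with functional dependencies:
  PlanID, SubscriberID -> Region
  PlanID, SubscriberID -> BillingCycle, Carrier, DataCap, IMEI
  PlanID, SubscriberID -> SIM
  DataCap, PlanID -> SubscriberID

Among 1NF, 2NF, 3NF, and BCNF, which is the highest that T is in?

Candidate keys: {DataCap, PlanID}, {PlanID, SubscriberID}. Prime attributes: {DataCap, PlanID, SubscriberID}.
Every FD has a superkey on the left, so the relation is in BCNF.

BCNF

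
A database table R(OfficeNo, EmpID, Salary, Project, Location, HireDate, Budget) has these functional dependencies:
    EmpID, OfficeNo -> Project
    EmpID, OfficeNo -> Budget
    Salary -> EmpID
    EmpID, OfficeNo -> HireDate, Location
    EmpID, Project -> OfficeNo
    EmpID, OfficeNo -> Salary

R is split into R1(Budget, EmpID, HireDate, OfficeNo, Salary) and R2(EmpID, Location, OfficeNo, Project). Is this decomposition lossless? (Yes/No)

The shared attributes are {EmpID, OfficeNo} and {EmpID, OfficeNo}⁺ = {Budget, EmpID, HireDate, Location, OfficeNo, Project, Salary}.
Since R1 ⊆ {Budget, EmpID, HireDate, Location, OfficeNo, Project, Salary}, the intersection is a superkey of R1; the decomposition is lossless.

Yes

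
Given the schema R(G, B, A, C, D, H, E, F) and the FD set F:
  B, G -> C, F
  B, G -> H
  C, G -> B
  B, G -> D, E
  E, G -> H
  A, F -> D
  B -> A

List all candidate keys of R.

{G} never appears on the right of any FD, so every key must include it.
{B, G}⁺ = {A, B, C, D, E, F, G, H} — all of the relation — so {B, G} is a candidate key.
{C, G}⁺ = {A, B, C, D, E, F, G, H} — all of the relation — so {C, G} is a candidate key.
These are minimal and exhaustive — every other superkey contains one of them.

{B, G}, {C, G}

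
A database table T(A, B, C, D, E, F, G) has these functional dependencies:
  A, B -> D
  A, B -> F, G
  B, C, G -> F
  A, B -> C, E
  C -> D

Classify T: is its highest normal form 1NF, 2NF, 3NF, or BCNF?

Candidate key: {A, B}. Prime attributes: {A, B}.
B, C, G -> F breaks BCNF: {B, C, G}⁺ = {B, C, D, F, G}, so {B, C, G} is not a superkey.
B, C, G -> F determines the non-prime attribute {F} from a non-superkey — 3NF is violated.
Checking every proper subset of each key, none determines a non-prime attribute — 2NF is satisfied.

2NF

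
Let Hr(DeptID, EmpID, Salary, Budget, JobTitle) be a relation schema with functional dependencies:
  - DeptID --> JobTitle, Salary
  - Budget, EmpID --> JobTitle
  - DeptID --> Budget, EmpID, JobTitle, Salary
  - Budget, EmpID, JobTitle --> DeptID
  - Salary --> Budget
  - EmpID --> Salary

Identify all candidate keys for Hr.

Closure of {DeptID} is {Budget, DeptID, EmpID, JobTitle, Salary}, the whole schema; {DeptID} is a candidate key.
Closure of {EmpID} is {Budget, DeptID, EmpID, JobTitle, Salary}, the whole schema; {EmpID} is a candidate key.
These are minimal and exhaustive — every other superkey contains one of them.

{DeptID}, {EmpID}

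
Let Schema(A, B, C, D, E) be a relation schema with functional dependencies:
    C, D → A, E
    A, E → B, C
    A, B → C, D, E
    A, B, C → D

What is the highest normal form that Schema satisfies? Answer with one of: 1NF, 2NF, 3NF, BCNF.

BCNF

Candidate keys: {A, B}, {A, E}, {C, D}. Prime attributes: {A, B, C, D, E}.
Every FD has a superkey on the left, so the relation is in BCNF.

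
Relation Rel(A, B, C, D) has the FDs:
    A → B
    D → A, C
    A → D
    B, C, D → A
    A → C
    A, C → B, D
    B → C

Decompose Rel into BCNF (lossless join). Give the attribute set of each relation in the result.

Candidate keys of the original relation: {A}, {D}.
In {A, B, C, D}, {B} is not a superkey ({B}⁺ restricted to this set is {B, C}), so split on B → C into {B, C} and {A, B, D}.
{B, C} is in BCNF.
{A, B, D} is in BCNF.

{A, B, D}; {B, C}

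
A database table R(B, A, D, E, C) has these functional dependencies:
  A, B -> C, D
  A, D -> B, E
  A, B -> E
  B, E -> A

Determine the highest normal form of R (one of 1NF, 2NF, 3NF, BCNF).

Candidate keys: {A, B}, {A, D}, {B, E}. Prime attributes: {A, B, D, E}.
Every FD has a superkey on the left, so the relation is in BCNF.

BCNF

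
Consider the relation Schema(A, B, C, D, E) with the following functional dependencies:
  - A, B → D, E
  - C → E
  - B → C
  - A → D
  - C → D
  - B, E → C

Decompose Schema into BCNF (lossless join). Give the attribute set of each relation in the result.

Candidate key of the original relation: {A, B}.
{A, B, C, D, E}: {C} determines {C, D, E} here but is not a superkey — split on C → D, E, giving {C, D, E} and {A, B, C}.
{C, D, E}: every determinant is a superkey — BCNF.
{A, B, C}: {B} determines {B, C} here but is not a superkey — split on B → C, giving {B, C} and {A, B}.
{B, C}: every determinant is a superkey — BCNF.
{A, B}: every determinant is a superkey — BCNF.

{A, B}; {B, C}; {C, D, E}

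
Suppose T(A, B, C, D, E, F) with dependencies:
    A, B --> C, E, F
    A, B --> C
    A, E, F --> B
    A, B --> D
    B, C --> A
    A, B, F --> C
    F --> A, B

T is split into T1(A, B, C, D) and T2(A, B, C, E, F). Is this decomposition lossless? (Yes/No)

Yes

T1 ∩ T2 = {A, B, C}; its closure under F is {A, B, C, D, E, F}.
This includes all of T1, so the common attributes are a superkey of T1 — the join is lossless.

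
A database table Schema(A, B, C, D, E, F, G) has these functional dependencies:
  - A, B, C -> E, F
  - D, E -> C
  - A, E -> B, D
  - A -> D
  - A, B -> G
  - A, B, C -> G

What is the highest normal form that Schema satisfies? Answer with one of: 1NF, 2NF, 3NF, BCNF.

1NF

Candidate keys: {A, B, C}, {A, E}. Prime attributes: {A, B, C, E}.
D, E -> C: {D, E}⁺ = {C, D, E}, which is not all of the attributes, so the left side is not a superkey — BCNF is violated.
A -> D has non-prime {D} on the right and a non-superkey on the left, so 3NF fails.
Since {A} ⊂ {A, E} and {A}⁺ ⊇ {D} with {D} non-prime, there is a partial dependency; 2NF fails.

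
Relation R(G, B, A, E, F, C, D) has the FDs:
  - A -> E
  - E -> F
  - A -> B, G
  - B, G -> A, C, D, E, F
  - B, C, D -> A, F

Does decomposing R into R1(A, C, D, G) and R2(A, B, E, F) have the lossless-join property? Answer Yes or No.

Yes

The shared attributes are {A} and {A}⁺ = {A, B, C, D, E, F, G}.
R1 is contained in that closure, so R1 ∩ R2 -> R1 holds and the join is lossless.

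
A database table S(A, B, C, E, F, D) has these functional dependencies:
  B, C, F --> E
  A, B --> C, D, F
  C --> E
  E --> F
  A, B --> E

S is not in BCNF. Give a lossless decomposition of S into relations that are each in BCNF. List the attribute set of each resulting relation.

Candidate key of the original relation: {A, B}.
In {A, B, C, D, E, F}, {B, C, F} is not a superkey ({B, C, F}⁺ restricted to this set is {B, C, E, F}), so split on B, C, F --> E into {B, C, E, F} and {A, B, C, D, F}.
In {B, C, E, F}, {C} is not a superkey ({C}⁺ restricted to this set is {C, E, F}), so split on C --> E, F into {C, E, F} and {B, C}.
In {C, E, F}, {E} is not a superkey ({E}⁺ restricted to this set is {E, F}), so split on E --> F into {E, F} and {C, E}.
{E, F}: every determinant is a superkey — BCNF.
{C, E}: every determinant is a superkey — BCNF.
{B, C}: every determinant is a superkey — BCNF.
In {A, B, C, D, F}, {C} is not a superkey ({C}⁺ restricted to this set is {C, F}), so split on C --> F into {C, F} and {A, B, C, D}.
{C, F}: every determinant is a superkey — BCNF.
{A, B, C, D}: every determinant is a superkey — BCNF.

{A, B, C, D}; {C, E}; {C, F}; {E, F}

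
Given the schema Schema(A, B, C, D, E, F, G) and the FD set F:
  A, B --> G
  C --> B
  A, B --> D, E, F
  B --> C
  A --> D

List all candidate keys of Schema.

{A, B}, {A, C}

Attributes never on any right-hand side: {A} — every candidate key must contain it.
{A, B} is a candidate key since {A, B}⁺ = {A, B, C, D, E, F, G} covers every attribute.
{A, C} is a candidate key since {A, C}⁺ = {A, B, C, D, E, F, G} covers every attribute.
No proper subset of any of these is a key, and no other minimal superkey exists.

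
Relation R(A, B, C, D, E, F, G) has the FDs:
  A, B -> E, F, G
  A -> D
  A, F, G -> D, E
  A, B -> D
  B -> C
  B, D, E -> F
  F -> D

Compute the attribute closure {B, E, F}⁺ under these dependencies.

{B, C, D, E, F}

Start with {B, E, F}.
B -> C applies; add {C} → now {B, C, E, F}.
F -> D applies; add {D} → now {B, C, D, E, F}.
No further FD applies.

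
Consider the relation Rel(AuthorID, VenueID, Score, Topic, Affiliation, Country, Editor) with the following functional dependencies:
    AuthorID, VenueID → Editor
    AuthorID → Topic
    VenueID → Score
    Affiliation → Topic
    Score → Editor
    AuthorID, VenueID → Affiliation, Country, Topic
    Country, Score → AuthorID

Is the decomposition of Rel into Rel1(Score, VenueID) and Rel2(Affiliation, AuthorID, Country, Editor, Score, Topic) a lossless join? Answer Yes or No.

Rel1 ∩ Rel2 = {Score}; its closure under F is {Editor, Score}.
Neither Rel1 nor Rel2 is contained in that closure, so the decomposition is lossy.

No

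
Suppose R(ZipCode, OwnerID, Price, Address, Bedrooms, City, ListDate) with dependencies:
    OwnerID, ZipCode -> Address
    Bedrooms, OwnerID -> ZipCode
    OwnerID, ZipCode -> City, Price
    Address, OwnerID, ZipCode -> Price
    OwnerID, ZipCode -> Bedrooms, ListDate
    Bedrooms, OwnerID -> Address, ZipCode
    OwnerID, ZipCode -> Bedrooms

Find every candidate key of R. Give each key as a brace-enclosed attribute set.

Attributes never on any right-hand side: {OwnerID} — every candidate key must contain it.
{Bedrooms, OwnerID}⁺ = {Address, Bedrooms, City, ListDate, OwnerID, Price, ZipCode} — all of the relation — so {Bedrooms, OwnerID} is a candidate key.
{OwnerID, ZipCode}⁺ = {Address, Bedrooms, City, ListDate, OwnerID, Price, ZipCode} — all of the relation — so {OwnerID, ZipCode} is a candidate key.
These are minimal and exhaustive — every other superkey contains one of them.

{Bedrooms, OwnerID}, {OwnerID, ZipCode}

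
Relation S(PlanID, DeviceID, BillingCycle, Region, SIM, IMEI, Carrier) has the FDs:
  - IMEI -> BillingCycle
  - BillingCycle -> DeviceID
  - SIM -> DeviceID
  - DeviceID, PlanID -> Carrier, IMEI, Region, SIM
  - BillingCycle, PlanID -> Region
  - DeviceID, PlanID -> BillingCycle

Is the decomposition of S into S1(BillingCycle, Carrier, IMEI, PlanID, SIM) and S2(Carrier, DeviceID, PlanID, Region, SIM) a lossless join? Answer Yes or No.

Yes

Common attributes: {Carrier, PlanID, SIM}; their closure is {BillingCycle, Carrier, DeviceID, IMEI, PlanID, Region, SIM}.
S1 is contained in that closure, so S1 ∩ S2 -> S1 holds and the join is lossless.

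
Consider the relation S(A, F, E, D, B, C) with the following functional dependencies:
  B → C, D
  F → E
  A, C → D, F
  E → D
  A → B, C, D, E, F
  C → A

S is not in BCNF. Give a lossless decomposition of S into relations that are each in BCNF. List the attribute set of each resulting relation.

{A, B, C, F}; {D, E}; {E, F}

Candidate keys of the original relation: {A}, {B}, {C}.
In {A, B, C, D, E, F}, {F} is not a superkey ({F}⁺ restricted to this set is {D, E, F}), so split on F → D, E into {D, E, F} and {A, B, C, F}.
In {D, E, F}, {E} is not a superkey ({E}⁺ restricted to this set is {D, E}), so split on E → D into {D, E} and {E, F}.
{D, E} has no BCNF violation.
{E, F} has no BCNF violation.
{A, B, C, F} has no BCNF violation.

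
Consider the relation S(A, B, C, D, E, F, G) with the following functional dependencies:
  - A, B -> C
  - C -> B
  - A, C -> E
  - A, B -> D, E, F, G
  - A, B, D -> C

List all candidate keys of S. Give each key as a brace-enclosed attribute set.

No FD produces {A}, so it must be in every candidate key.
{A, B} is a candidate key since {A, B}⁺ = {A, B, C, D, E, F, G} covers every attribute.
{A, C} is a candidate key since {A, C}⁺ = {A, B, C, D, E, F, G} covers every attribute.
These are minimal and exhaustive — every other superkey contains one of them.

{A, B}, {A, C}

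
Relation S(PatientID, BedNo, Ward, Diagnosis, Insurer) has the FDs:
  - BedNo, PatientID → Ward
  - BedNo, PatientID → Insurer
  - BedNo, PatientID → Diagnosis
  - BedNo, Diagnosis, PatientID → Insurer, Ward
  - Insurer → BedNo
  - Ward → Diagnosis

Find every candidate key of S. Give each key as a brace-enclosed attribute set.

{BedNo, PatientID}, {Insurer, PatientID}

Attributes never on any right-hand side: {PatientID} — every candidate key must contain it.
{BedNo, PatientID}⁺ = {BedNo, Diagnosis, Insurer, PatientID, Ward} — all of the relation — so {BedNo, PatientID} is a candidate key.
{Insurer, PatientID}⁺ = {BedNo, Diagnosis, Insurer, PatientID, Ward} — all of the relation — so {Insurer, PatientID} is a candidate key.
No proper subset of any of these is a key, and no other minimal superkey exists.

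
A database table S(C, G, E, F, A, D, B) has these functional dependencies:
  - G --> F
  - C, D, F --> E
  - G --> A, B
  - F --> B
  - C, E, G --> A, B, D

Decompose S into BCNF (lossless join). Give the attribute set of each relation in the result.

Candidate keys of the original relation: {C, D, G}, {C, E, G}.
{A, B, C, D, E, F, G}: {G} determines {A, B, F, G} here but is not a superkey — split on G --> A, B, F, giving {A, B, F, G} and {C, D, E, G}.
{A, B, F, G}: {F} determines {B, F} here but is not a superkey — split on F --> B, giving {B, F} and {A, F, G}.
{B, F}: every determinant is a superkey — BCNF.
{A, F, G}: every determinant is a superkey — BCNF.
{C, D, E, G}: every determinant is a superkey — BCNF.

{A, F, G}; {B, F}; {C, D, E, G}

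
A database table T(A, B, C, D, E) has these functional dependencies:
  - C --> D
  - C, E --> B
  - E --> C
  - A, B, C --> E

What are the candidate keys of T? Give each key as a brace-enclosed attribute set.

{A} never appears on the right of any FD, so every key must include it.
{A, E}⁺ = {A, B, C, D, E} — all of the relation — so {A, E} is a candidate key.
{A, B, C}⁺ = {A, B, C, D, E} — all of the relation — so {A, B, C} is a candidate key.
No proper subset of any of these is a key, and no other minimal superkey exists.

{A, B, C}, {A, E}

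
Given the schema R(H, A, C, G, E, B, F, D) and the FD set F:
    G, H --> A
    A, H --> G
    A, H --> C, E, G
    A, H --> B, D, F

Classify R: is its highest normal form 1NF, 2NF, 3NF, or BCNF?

BCNF

Candidate keys: {A, H}, {G, H}. Prime attributes: {A, G, H}.
Every FD has a superkey on the left, so the relation is in BCNF.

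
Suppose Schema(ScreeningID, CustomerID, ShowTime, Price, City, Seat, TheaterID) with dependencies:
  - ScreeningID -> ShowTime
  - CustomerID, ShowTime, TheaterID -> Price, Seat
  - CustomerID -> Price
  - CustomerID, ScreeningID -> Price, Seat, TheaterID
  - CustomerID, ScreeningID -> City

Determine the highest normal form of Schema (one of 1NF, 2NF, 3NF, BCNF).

Candidate key: {CustomerID, ScreeningID}. Prime attributes: {CustomerID, ScreeningID}.
For ScreeningID -> ShowTime we have {ScreeningID}⁺ = {ScreeningID, ShowTime}; {ScreeningID} is not a superkey, so BCNF fails.
Because {ShowTime} is non-prime and the left side of ScreeningID -> ShowTime is not a superkey, the relation is not in 3NF.
{CustomerID} is a proper subset of the key {CustomerID, ScreeningID}, and {CustomerID}⁺ contains the non-prime attribute {Price} — a partial dependency, so 2NF is violated.

1NF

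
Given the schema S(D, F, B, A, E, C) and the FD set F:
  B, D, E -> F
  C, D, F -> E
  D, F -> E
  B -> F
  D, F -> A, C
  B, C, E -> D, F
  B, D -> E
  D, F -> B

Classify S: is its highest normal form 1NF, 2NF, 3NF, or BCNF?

Candidate keys: {B, C, E}, {B, D}, {D, F}. Prime attributes: {B, C, D, E, F}.
B -> F breaks BCNF: {B}⁺ = {B, F}, so {B} is not a superkey.
Since {F} ⊆ prime attributes and every other non-superkey FD also has a prime right side, the schema is in 3NF.

3NF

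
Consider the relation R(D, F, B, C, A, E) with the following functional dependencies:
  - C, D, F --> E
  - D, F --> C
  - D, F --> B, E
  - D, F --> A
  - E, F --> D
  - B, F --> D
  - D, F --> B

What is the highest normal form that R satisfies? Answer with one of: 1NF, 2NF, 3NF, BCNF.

BCNF

Candidate keys: {B, F}, {D, F}, {E, F}. Prime attributes: {B, D, E, F}.
Each dependency's left side is a superkey — BCNF holds.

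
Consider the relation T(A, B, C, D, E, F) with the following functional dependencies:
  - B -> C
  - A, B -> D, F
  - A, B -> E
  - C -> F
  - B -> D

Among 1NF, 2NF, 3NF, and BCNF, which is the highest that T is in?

1NF

Candidate key: {A, B}. Prime attributes: {A, B}.
B -> C: {B}⁺ = {B, C, D, F}, which is not all of the attributes, so the left side is not a superkey — BCNF is violated.
Because {C} is non-prime and the left side of B -> C is not a superkey, the relation is not in 3NF.
The proper key subset {B} of {A, B} determines non-prime {C, D, F}, so the relation is not even in 2NF.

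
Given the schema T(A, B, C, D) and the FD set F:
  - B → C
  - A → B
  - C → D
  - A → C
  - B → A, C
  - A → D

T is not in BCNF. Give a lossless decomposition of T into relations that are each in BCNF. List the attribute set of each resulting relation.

Candidate keys of the original relation: {A}, {B}.
Within {A, B, C, D}: {C}⁺ ∩ {A, B, C, D} = {C, D}, not the whole set, so C → D violates BCNF; decompose into {C, D} and {A, B, C}.
{C, D} has no BCNF violation.
{A, B, C} has no BCNF violation.

{A, B, C}; {C, D}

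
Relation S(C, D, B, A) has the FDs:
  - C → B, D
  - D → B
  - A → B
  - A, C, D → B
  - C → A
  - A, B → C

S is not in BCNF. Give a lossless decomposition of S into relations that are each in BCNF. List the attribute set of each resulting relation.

{A, C, D}; {B, D}

Candidate keys of the original relation: {A}, {C}.
Within {A, B, C, D}: {D}⁺ ∩ {A, B, C, D} = {B, D}, not the whole set, so D → B violates BCNF; decompose into {B, D} and {A, C, D}.
{B, D}: every determinant is a superkey — BCNF.
{A, C, D}: every determinant is a superkey — BCNF.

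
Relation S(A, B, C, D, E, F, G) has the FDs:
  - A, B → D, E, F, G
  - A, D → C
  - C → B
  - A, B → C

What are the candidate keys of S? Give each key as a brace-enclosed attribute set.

{A, B}, {A, C}, {A, D}

Attributes never on any right-hand side: {A} — every candidate key must contain it.
Closure of {A, B} is {A, B, C, D, E, F, G}, the whole schema; {A, B} is a candidate key.
Closure of {A, C} is {A, B, C, D, E, F, G}, the whole schema; {A, C} is a candidate key.
Closure of {A, D} is {A, B, C, D, E, F, G}, the whole schema; {A, D} is a candidate key.
These are minimal and exhaustive — every other superkey contains one of them.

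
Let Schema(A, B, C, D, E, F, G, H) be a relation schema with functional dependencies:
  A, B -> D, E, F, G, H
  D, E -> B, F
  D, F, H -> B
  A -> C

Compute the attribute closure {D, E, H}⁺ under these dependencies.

Start with {D, E, H}.
D, E -> B, F applies; add {B, F} → now {B, D, E, F, H}.
No further FD applies.

{B, D, E, F, H}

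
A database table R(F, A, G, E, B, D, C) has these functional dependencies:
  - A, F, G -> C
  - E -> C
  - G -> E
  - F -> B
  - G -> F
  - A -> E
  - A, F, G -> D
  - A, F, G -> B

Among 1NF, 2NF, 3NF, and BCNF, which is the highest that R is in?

Candidate key: {A, G}. Prime attributes: {A, G}.
E -> C: {E}⁺ = {C, E}, which is not all of the attributes, so the left side is not a superkey — BCNF is violated.
Because {C} is non-prime and the left side of E -> C is not a superkey, the relation is not in 3NF.
The proper key subset {A} of {A, G} determines non-prime {C, E}, so the relation is not even in 2NF.

1NF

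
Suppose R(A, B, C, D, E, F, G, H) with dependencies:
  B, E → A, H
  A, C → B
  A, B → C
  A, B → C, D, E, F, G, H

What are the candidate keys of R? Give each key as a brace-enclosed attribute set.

Closure of {A, B} is {A, B, C, D, E, F, G, H}, the whole schema; {A, B} is a candidate key.
Closure of {A, C} is {A, B, C, D, E, F, G, H}, the whole schema; {A, C} is a candidate key.
Closure of {B, E} is {A, B, C, D, E, F, G, H}, the whole schema; {B, E} is a candidate key.
These are minimal and exhaustive — every other superkey contains one of them.

{A, B}, {A, C}, {B, E}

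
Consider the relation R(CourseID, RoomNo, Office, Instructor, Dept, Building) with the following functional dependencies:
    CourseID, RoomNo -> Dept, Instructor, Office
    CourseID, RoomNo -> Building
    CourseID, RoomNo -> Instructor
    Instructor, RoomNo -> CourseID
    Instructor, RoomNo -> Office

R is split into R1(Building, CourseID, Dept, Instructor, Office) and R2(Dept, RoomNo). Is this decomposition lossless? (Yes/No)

No

Common attributes: {Dept}; their closure is {Dept}.
R1 ⊄ {Dept} and R2 ⊄ {Dept}, so the split is lossy.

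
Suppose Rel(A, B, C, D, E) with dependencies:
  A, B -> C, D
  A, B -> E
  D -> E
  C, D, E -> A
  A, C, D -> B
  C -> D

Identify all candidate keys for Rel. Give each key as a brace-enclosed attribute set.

Closure of {C} is {A, B, C, D, E}, the whole schema; {C} is a candidate key.
Closure of {A, B} is {A, B, C, D, E}, the whole schema; {A, B} is a candidate key.
These are minimal and exhaustive — every other superkey contains one of them.

{A, B}, {C}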